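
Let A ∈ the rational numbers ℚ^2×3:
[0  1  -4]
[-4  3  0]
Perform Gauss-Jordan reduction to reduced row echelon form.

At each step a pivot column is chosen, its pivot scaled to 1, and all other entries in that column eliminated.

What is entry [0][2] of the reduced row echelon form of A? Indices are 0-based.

M[0][2] = -3

[1] R0 <-> R1
[1] R0 /= -4  ⇒  (1, -3/4, 0)
[2] R1 /= 1  ⇒  (0, 1, -4)
     R0 -= -3/4·R1  ⇒  (1, 0, -3)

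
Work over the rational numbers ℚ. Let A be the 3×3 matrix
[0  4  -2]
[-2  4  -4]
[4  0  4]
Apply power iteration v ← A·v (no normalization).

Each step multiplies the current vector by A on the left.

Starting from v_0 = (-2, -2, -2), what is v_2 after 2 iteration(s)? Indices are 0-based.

v_0 = (-2, -2, -2).
v_1 = A·v_0 = (-4, 4, -16).
v_2 = A·v_1 = (48, 88, -80).

v_2 = (48, 88, -80)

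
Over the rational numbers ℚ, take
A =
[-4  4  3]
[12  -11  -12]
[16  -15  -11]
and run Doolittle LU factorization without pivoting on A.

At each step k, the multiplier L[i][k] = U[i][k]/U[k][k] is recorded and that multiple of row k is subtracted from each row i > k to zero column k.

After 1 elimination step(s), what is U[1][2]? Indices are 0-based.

k=0: U[0][0]=-4
  eliminate (1,0): mult=-3, new row 1: (0, 1, -3); set L[1][0]=-3
  eliminate (2,0): mult=-4, new row 2: (0, 1, 1); set L[2][0]=-4

U[1][2] = -3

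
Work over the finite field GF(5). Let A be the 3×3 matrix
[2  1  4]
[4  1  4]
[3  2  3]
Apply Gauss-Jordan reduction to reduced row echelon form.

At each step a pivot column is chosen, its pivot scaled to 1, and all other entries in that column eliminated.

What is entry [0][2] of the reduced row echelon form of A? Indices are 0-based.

M[0][2] = 0

step 1: normalize row 0 (÷2) = (1, 3, 2)
  row 1: subtract 4×row0 = (0, 4, 1)
  row 2: subtract 3×row0 = (0, 3, 2)
step 2: normalize row 1 (÷4) = (0, 1, 4)
  row 0: subtract 3×row1 = (1, 0, 0)
  row 2: subtract 3×row1 = (0, 0, 0)
skip col 2 (zero from row 2)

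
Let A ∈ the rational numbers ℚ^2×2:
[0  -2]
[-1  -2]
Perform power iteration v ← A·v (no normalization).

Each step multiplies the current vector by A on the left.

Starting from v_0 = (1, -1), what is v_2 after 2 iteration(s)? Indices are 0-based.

v_2 = (-2, -4)

v_0 = (1, -1).
v_1 = A·v_0 = (2, 1).
v_2 = A·v_1 = (-2, -4).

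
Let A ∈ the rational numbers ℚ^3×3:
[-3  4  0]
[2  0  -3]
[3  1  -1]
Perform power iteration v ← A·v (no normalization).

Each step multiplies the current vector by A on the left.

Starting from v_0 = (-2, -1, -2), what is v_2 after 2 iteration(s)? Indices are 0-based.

v_2 = (2, 19, 13)

v_0 = (-2, -1, -2).
v_1 = A·v_0 = (2, 2, -5).
v_2 = A·v_1 = (2, 19, 13).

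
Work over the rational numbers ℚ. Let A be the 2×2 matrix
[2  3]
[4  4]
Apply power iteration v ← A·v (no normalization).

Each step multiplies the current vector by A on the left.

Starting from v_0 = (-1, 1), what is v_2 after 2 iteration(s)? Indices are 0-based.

v_0 = (-1, 1).
v_1 = A·v_0 = (1, 0).
v_2 = A·v_1 = (2, 4).

v_2 = (2, 4)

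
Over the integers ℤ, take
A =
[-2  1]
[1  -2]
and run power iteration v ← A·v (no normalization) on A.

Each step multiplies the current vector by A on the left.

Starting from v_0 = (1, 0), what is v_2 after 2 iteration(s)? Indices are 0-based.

v_2 = (5, -4)

v_0 = (1, 0).
v_1 = A·v_0 = (-2, 1).
v_2 = A·v_1 = (5, -4).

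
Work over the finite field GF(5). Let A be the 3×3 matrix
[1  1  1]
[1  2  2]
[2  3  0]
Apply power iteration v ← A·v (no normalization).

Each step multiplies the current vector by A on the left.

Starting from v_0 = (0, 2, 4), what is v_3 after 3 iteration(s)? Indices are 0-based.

v_0 = (0, 2, 4).
v_1 = A·v_0 = (1, 2, 1).
v_2 = A·v_1 = (4, 2, 3).
v_3 = A·v_2 = (4, 4, 4).

v_3 = (4, 4, 4)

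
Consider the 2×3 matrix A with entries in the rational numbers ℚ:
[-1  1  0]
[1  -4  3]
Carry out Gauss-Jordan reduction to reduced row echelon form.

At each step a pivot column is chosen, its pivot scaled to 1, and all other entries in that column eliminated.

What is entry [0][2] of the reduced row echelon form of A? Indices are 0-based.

pivot(0,0)=-1: scale R0 → (1, -1, 0)
  clear (1,0): R1 −= (1)R0 → (0, -3, 3)
pivot(1,1)=-3: scale R1 → (0, 1, -1)
  clear (0,1): R0 −= (-1)R1 → (1, 0, -1)

M[0][2] = -1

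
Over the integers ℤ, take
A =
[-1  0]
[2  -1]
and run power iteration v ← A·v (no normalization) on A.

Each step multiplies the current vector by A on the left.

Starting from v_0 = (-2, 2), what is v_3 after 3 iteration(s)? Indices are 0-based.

v_3 = (2, -14)

v_0 = (-2, 2).
v_1 = A·v_0 = (2, -6).
v_2 = A·v_1 = (-2, 10).
v_3 = A·v_2 = (2, -14).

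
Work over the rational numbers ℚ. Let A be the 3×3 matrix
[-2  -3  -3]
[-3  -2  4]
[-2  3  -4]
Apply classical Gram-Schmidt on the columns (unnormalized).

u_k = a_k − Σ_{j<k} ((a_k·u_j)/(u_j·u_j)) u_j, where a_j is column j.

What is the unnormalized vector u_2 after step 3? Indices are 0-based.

u_2 = (-107/26, 642/169, -535/338)

Step 1: u_0 = a_0 = (-2, -3, -2).
Step 2: u_1 = a_1 − (6/17)·u_0 = (-39/17, -16/17, 63/17).
Step 3: u_2 = a_2 − (2/17)·u_0 − (-199/338)·u_1 = (-107/26, 642/169, -535/338).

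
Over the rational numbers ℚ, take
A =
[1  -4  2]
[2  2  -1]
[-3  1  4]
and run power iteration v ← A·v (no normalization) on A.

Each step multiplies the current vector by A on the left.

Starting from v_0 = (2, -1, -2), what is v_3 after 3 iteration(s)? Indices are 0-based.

v_3 = (-276, 28, -89)

v_0 = (2, -1, -2).
v_1 = A·v_0 = (2, 4, -15).
v_2 = A·v_1 = (-44, 27, -62).
v_3 = A·v_2 = (-276, 28, -89).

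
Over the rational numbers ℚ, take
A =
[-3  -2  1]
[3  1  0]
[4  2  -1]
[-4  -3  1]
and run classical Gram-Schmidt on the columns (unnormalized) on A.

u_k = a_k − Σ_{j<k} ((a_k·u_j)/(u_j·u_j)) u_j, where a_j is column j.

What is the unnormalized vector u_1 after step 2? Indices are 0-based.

Step 1: u_0 = a_0 = (-3, 3, 4, -4).
Step 2: u_1 = a_1 − (29/50)·u_0 = (-13/50, -37/50, -8/25, -17/25).

u_1 = (-13/50, -37/50, -8/25, -17/25)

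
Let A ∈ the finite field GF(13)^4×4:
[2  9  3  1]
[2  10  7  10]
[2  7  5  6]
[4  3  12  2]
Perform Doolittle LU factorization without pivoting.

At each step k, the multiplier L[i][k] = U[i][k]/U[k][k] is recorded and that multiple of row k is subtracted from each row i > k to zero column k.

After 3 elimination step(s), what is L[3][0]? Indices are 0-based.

[col 0] pivot 2
  R1 -= 1*R0 → (0, 1, 4, 9)  (L[1][0] := 1)
  R2 -= 1*R0 → (0, 11, 2, 5)  (L[2][0] := 1)
  R3 -= 2*R0 → (0, 11, 6, 0)  (L[3][0] := 2)
[col 1] pivot 1
  R2 -= 11*R1 → (0, 0, 10, 10)  (L[2][1] := 11)
  R3 -= 11*R1 → (0, 0, 1, 5)  (L[3][1] := 11)
[col 2] pivot 10
  R3 -= 4*R2 → (0, 0, 0, 4)  (L[3][2] := 4)

L[3][0] = 2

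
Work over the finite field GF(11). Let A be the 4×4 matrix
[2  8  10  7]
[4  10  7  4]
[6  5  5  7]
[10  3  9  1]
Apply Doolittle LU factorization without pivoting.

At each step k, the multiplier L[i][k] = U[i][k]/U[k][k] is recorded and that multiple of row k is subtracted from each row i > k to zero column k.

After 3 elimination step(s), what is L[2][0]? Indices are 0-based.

[col 0] pivot 2
  R1 -= 2*R0 → (0, 5, 9, 1)  (L[1][0] := 2)
  R2 -= 3*R0 → (0, 3, 8, 8)  (L[2][0] := 3)
  R3 -= 5*R0 → (0, 7, 3, 10)  (L[3][0] := 5)
[col 1] pivot 5
  R2 -= 5*R1 → (0, 0, 7, 3)  (L[2][1] := 5)
  R3 -= 8*R1 → (0, 0, 8, 2)  (L[3][1] := 8)
[col 2] pivot 7
  R3 -= 9*R2 → (0, 0, 0, 8)  (L[3][2] := 9)

L[2][0] = 3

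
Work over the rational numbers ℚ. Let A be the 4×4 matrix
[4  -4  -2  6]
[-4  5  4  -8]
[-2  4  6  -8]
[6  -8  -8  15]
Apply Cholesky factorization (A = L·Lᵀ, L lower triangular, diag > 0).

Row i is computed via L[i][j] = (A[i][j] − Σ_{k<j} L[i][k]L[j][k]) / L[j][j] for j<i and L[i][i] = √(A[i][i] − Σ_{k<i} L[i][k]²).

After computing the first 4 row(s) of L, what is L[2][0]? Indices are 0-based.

L[2][0] = -1

Step 1: L[0][0] = √(4) = 2.
  L[1][0] = (-4) / L[0][0] = -2.
Step 2: L[1][1] = √(1) = 1.
  L[2][0] = (-2) / L[0][0] = -1.
  L[2][1] = (2) / L[1][1] = 2.
Step 3: L[2][2] = √(1) = 1.
  L[3][0] = (6) / L[0][0] = 3.
  L[3][1] = (-2) / L[1][1] = -2.
  L[3][2] = (-1) / L[2][2] = -1.
Step 4: L[3][3] = √(1) = 1.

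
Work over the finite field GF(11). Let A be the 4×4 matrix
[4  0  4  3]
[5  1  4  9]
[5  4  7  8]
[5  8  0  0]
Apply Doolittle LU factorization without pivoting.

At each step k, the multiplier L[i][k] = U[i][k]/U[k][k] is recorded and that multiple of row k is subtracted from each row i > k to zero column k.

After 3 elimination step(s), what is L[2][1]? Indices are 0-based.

[col 0] pivot 4
  R1 -= 4*R0 → (0, 1, 10, 8)  (L[1][0] := 4)
  R2 -= 4*R0 → (0, 4, 2, 7)  (L[2][0] := 4)
  R3 -= 4*R0 → (0, 8, 6, 10)  (L[3][0] := 4)
[col 1] pivot 1
  R2 -= 4*R1 → (0, 0, 6, 8)  (L[2][1] := 4)
  R3 -= 8*R1 → (0, 0, 3, 1)  (L[3][1] := 8)
[col 2] pivot 6
  R3 -= 6*R2 → (0, 0, 0, 8)  (L[3][2] := 6)

L[2][1] = 4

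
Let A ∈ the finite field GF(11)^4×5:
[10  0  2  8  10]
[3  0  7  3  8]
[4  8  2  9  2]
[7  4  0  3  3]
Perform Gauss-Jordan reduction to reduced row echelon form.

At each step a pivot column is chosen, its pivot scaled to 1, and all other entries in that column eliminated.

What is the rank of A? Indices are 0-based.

rank = 4

step 1: normalize row 0 (÷10) = (1, 0, 9, 3, 1)
  row 1: subtract 3×row0 = (0, 0, 2, 5, 5)
  row 2: subtract 4×row0 = (0, 8, 10, 8, 9)
  row 3: subtract 7×row0 = (0, 4, 3, 4, 7)
step 2: exchange rows 1,2
step 2: normalize row 1 (÷8) = (0, 1, 4, 1, 8)
  row 3: subtract 4×row1 = (0, 0, 9, 0, 8)
step 3: normalize row 2 (÷2) = (0, 0, 1, 8, 8)
  row 0: subtract 9×row2 = (1, 0, 0, 8, 6)
  row 1: subtract 4×row2 = (0, 1, 0, 2, 9)
  row 3: subtract 9×row2 = (0, 0, 0, 5, 2)
step 4: normalize row 3 (÷5) = (0, 0, 0, 1, 7)
  row 0: subtract 8×row3 = (1, 0, 0, 0, 5)
  row 1: subtract 2×row3 = (0, 1, 0, 0, 6)
  row 2: subtract 8×row3 = (0, 0, 1, 0, 7)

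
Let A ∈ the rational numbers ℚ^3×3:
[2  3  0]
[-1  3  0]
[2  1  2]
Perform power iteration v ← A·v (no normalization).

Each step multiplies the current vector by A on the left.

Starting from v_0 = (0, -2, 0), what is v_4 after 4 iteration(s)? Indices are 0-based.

v_4 = (-210, 78, -430)

v_0 = (0, -2, 0).
v_1 = A·v_0 = (-6, -6, -2).
v_2 = A·v_1 = (-30, -12, -22).
v_3 = A·v_2 = (-96, -6, -116).
v_4 = A·v_3 = (-210, 78, -430).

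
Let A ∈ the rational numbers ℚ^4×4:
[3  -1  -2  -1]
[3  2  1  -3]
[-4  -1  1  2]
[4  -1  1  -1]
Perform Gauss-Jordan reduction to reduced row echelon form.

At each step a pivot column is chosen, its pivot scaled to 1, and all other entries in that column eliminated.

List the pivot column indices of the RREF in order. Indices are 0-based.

pivot columns: 0, 1, 2, 3

[1] R0 /= 3  ⇒  (1, -1/3, -2/3, -1/3)
     R1 -= 3·R0  ⇒  (0, 3, 3, -2)
     R2 -= -4·R0  ⇒  (0, -7/3, -5/3, 2/3)
     R3 -= 4·R0  ⇒  (0, 1/3, 11/3, 1/3)
[2] R1 /= 3  ⇒  (0, 1, 1, -2/3)
     R0 -= -1/3·R1  ⇒  (1, 0, -1/3, -5/9)
     R2 -= -7/3·R1  ⇒  (0, 0, 2/3, -8/9)
     R3 -= 1/3·R1  ⇒  (0, 0, 10/3, 5/9)
[3] R2 /= 2/3  ⇒  (0, 0, 1, -4/3)
     R0 -= -1/3·R2  ⇒  (1, 0, 0, -1)
     R1 -= 1·R2  ⇒  (0, 1, 0, 2/3)
     R3 -= 10/3·R2  ⇒  (0, 0, 0, 5)
[4] R3 /= 5  ⇒  (0, 0, 0, 1)
     R0 -= -1·R3  ⇒  (1, 0, 0, 0)
     R1 -= 2/3·R3  ⇒  (0, 1, 0, 0)
     R2 -= -4/3·R3  ⇒  (0, 0, 1, 0)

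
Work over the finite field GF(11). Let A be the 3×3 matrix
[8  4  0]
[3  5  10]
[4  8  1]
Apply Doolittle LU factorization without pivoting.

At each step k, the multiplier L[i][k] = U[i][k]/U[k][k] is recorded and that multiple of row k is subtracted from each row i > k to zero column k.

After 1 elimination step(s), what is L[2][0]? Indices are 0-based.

L[2][0] = 6

Step 1: pivot at (0,0) is 8.
  row1 ← row1 − (10)·row0  ⇒  L[1][0]=10, U row1=(0, 9, 10)
  row2 ← row2 − (6)·row0  ⇒  L[2][0]=6, U row2=(0, 6, 1)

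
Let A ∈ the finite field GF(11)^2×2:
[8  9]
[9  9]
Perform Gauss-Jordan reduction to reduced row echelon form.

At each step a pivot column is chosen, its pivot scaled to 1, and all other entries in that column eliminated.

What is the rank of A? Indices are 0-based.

rank = 2

pivot(0,0)=8: scale R0 → (1, 8)
  clear (1,0): R1 −= (9)R0 → (0, 3)
pivot(1,1)=3: scale R1 → (0, 1)
  clear (0,1): R0 −= (8)R1 → (1, 0)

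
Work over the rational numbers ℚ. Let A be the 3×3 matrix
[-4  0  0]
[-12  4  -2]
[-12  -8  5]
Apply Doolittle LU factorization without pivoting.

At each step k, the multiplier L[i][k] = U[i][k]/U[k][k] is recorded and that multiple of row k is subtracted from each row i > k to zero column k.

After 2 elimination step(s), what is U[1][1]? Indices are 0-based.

U[1][1] = 4

k=0: U[0][0]=-4
  eliminate (1,0): mult=3, new row 1: (0, 4, -2); set L[1][0]=3
  eliminate (2,0): mult=3, new row 2: (0, -8, 5); set L[2][0]=3
k=1: U[1][1]=4
  eliminate (2,1): mult=-2, new row 2: (0, 0, 1); set L[2][1]=-2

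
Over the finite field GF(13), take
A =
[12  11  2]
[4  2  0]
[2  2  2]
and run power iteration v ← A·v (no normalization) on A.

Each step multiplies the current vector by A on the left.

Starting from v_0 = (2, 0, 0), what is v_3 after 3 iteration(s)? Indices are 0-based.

v_3 = (4, 5, 5)

v_0 = (2, 0, 0).
v_1 = A·v_0 = (11, 8, 4).
v_2 = A·v_1 = (7, 8, 7).
v_3 = A·v_2 = (4, 5, 5).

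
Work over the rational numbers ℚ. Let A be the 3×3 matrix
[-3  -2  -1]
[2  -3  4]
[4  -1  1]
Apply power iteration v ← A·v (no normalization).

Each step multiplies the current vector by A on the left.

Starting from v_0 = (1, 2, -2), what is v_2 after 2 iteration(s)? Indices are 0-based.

v_2 = (39, 26, -8)

v_0 = (1, 2, -2).
v_1 = A·v_0 = (-5, -12, 0).
v_2 = A·v_1 = (39, 26, -8).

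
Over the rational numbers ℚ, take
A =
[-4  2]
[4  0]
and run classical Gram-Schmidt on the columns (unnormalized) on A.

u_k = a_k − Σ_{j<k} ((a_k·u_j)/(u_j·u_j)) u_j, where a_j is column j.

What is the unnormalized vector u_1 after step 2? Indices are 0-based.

Step 1: u_0 = a_0 = (-4, 4).
Step 2: u_1 = a_1 − (-1/4)·u_0 = (1, 1).

u_1 = (1, 1)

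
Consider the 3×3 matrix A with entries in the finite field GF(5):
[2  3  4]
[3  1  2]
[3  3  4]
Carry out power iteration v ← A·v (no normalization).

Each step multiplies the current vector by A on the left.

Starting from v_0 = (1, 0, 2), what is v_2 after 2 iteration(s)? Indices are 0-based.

v_0 = (1, 0, 2).
v_1 = A·v_0 = (0, 2, 1).
v_2 = A·v_1 = (0, 4, 0).

v_2 = (0, 4, 0)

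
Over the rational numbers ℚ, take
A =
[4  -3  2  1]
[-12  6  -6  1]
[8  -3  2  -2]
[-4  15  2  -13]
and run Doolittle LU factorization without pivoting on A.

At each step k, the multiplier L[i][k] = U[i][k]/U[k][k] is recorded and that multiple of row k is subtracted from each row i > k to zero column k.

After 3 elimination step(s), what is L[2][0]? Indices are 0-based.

[col 0] pivot 4
  R1 -= -3*R0 → (0, -3, 0, 4)  (L[1][0] := -3)
  R2 -= 2*R0 → (0, 3, -2, -4)  (L[2][0] := 2)
  R3 -= -1*R0 → (0, 12, 4, -12)  (L[3][0] := -1)
[col 1] pivot -3
  R2 -= -1*R1 → (0, 0, -2, 0)  (L[2][1] := -1)
  R3 -= -4*R1 → (0, 0, 4, 4)  (L[3][1] := -4)
[col 2] pivot -2
  R3 -= -2*R2 → (0, 0, 0, 4)  (L[3][2] := -2)

L[2][0] = 2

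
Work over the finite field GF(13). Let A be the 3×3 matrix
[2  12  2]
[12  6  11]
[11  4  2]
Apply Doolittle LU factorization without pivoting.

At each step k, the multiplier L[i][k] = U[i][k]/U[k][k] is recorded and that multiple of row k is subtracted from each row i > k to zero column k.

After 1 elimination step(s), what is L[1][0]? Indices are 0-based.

L[1][0] = 6

[col 0] pivot 2
  R1 -= 6*R0 → (0, 12, 12)  (L[1][0] := 6)
  R2 -= 12*R0 → (0, 3, 4)  (L[2][0] := 12)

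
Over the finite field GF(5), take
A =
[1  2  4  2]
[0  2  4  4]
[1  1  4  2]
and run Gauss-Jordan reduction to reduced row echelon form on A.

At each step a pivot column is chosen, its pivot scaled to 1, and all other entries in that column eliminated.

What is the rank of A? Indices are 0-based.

rank = 3

[1] R0 /= 1  ⇒  (1, 2, 4, 2)
     R2 -= 1·R0  ⇒  (0, 4, 0, 0)
[2] R1 /= 2  ⇒  (0, 1, 2, 2)
     R0 -= 2·R1  ⇒  (1, 0, 0, 3)
     R2 -= 4·R1  ⇒  (0, 0, 2, 2)
[3] R2 /= 2  ⇒  (0, 0, 1, 1)
     R1 -= 2·R2  ⇒  (0, 1, 0, 0)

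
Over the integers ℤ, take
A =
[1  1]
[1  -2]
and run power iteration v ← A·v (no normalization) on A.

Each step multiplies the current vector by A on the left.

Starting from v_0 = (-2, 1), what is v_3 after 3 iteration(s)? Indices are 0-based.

v_0 = (-2, 1).
v_1 = A·v_0 = (-1, -4).
v_2 = A·v_1 = (-5, 7).
v_3 = A·v_2 = (2, -19).

v_3 = (2, -19)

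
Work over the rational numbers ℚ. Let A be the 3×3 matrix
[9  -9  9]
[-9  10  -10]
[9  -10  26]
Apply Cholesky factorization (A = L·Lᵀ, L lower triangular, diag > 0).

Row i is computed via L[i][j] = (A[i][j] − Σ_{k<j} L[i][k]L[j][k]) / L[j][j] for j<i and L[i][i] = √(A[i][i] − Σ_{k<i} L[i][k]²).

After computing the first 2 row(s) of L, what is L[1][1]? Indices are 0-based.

Step 1: L[0][0] = √(9) = 3.
  L[1][0] = (-9) / L[0][0] = -3.
Step 2: L[1][1] = √(1) = 1.

L[1][1] = 1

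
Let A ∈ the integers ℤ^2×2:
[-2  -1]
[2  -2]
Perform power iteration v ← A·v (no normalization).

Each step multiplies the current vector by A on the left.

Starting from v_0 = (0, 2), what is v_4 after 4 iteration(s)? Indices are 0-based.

v_4 = (32, -56)

v_0 = (0, 2).
v_1 = A·v_0 = (-2, -4).
v_2 = A·v_1 = (8, 4).
v_3 = A·v_2 = (-20, 8).
v_4 = A·v_3 = (32, -56).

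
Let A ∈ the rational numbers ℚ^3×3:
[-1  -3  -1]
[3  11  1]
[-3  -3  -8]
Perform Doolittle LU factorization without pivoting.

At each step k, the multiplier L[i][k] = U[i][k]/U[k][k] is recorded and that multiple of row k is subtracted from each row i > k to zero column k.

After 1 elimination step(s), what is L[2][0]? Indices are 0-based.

[col 0] pivot -1
  R1 -= -3*R0 → (0, 2, -2)  (L[1][0] := -3)
  R2 -= 3*R0 → (0, 6, -5)  (L[2][0] := 3)

L[2][0] = 3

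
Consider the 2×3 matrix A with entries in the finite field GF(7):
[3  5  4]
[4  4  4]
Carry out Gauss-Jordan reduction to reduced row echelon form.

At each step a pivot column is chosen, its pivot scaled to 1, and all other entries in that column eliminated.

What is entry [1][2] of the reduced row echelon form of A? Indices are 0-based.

M[1][2] = 4

[1] R0 /= 3  ⇒  (1, 4, 6)
     R1 -= 4·R0  ⇒  (0, 2, 1)
[2] R1 /= 2  ⇒  (0, 1, 4)
     R0 -= 4·R1  ⇒  (1, 0, 4)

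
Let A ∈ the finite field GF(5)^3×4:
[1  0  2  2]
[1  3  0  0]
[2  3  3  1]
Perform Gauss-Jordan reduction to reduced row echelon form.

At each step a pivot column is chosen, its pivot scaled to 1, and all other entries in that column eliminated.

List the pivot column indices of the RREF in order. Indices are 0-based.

pivot columns: 0, 1, 2

[1] R0 /= 1  ⇒  (1, 0, 2, 2)
     R1 -= 1·R0  ⇒  (0, 3, 3, 3)
     R2 -= 2·R0  ⇒  (0, 3, 4, 2)
[2] R1 /= 3  ⇒  (0, 1, 1, 1)
     R2 -= 3·R1  ⇒  (0, 0, 1, 4)
[3] R2 /= 1  ⇒  (0, 0, 1, 4)
     R0 -= 2·R2  ⇒  (1, 0, 0, 4)
     R1 -= 1·R2  ⇒  (0, 1, 0, 2)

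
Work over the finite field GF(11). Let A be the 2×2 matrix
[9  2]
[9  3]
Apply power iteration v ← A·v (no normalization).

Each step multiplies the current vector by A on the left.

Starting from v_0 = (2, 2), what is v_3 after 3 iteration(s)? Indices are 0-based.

v_3 = (4, 10)

v_0 = (2, 2).
v_1 = A·v_0 = (0, 2).
v_2 = A·v_1 = (4, 6).
v_3 = A·v_2 = (4, 10).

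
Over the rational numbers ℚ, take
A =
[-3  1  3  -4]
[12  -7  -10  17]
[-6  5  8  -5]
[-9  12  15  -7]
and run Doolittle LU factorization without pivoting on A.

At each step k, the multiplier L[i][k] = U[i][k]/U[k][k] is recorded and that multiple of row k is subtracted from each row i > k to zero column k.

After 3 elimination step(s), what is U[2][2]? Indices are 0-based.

U[2][2] = 4

k=0: U[0][0]=-3
  eliminate (1,0): mult=-4, new row 1: (0, -3, 2, 1); set L[1][0]=-4
  eliminate (2,0): mult=2, new row 2: (0, 3, 2, 3); set L[2][0]=2
  eliminate (3,0): mult=3, new row 3: (0, 9, 6, 5); set L[3][0]=3
k=1: U[1][1]=-3
  eliminate (2,1): mult=-1, new row 2: (0, 0, 4, 4); set L[2][1]=-1
  eliminate (3,1): mult=-3, new row 3: (0, 0, 12, 8); set L[3][1]=-3
k=2: U[2][2]=4
  eliminate (3,2): mult=3, new row 3: (0, 0, 0, -4); set L[3][2]=3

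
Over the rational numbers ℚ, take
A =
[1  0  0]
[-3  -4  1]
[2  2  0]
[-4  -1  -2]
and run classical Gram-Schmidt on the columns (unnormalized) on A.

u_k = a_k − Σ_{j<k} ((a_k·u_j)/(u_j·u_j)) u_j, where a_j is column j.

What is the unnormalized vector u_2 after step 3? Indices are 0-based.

Step 1: u_0 = a_0 = (1, -3, 2, -4).
Step 2: u_1 = a_1 − (2/3)·u_0 = (-2/3, -2, 2/3, 5/3).
Step 3: u_2 = a_2 − (1/6)·u_0 − (-16/23)·u_1 = (-29/46, 5/46, 3/23, -4/23).

u_2 = (-29/46, 5/46, 3/23, -4/23)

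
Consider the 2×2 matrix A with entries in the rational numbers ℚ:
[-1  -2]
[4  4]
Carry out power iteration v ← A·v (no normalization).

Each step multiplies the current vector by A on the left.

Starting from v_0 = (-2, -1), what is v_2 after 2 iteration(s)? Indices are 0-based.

v_2 = (20, -32)

v_0 = (-2, -1).
v_1 = A·v_0 = (4, -12).
v_2 = A·v_1 = (20, -32).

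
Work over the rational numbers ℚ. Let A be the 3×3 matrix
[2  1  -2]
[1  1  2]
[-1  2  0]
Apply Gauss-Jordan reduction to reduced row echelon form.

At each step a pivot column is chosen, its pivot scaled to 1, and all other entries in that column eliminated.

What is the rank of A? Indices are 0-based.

rank = 3

pivot(0,0)=2: scale R0 → (1, 1/2, -1)
  clear (1,0): R1 −= (1)R0 → (0, 1/2, 3)
  clear (2,0): R2 −= (-1)R0 → (0, 5/2, -1)
pivot(1,1)=1/2: scale R1 → (0, 1, 6)
  clear (0,1): R0 −= (1/2)R1 → (1, 0, -4)
  clear (2,1): R2 −= (5/2)R1 → (0, 0, -16)
pivot(2,2)=-16: scale R2 → (0, 0, 1)
  clear (0,2): R0 −= (-4)R2 → (1, 0, 0)
  clear (1,2): R1 −= (6)R2 → (0, 1, 0)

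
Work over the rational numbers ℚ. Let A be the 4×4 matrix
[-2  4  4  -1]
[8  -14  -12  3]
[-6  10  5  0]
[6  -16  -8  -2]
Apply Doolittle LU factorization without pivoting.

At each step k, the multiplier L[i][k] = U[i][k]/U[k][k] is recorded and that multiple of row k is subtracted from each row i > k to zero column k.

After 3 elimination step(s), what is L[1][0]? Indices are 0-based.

L[1][0] = -4

[col 0] pivot -2
  R1 -= -4*R0 → (0, 2, 4, -1)  (L[1][0] := -4)
  R2 -= 3*R0 → (0, -2, -7, 3)  (L[2][0] := 3)
  R3 -= -3*R0 → (0, -4, 4, -5)  (L[3][0] := -3)
[col 1] pivot 2
  R2 -= -1*R1 → (0, 0, -3, 2)  (L[2][1] := -1)
  R3 -= -2*R1 → (0, 0, 12, -7)  (L[3][1] := -2)
[col 2] pivot -3
  R3 -= -4*R2 → (0, 0, 0, 1)  (L[3][2] := -4)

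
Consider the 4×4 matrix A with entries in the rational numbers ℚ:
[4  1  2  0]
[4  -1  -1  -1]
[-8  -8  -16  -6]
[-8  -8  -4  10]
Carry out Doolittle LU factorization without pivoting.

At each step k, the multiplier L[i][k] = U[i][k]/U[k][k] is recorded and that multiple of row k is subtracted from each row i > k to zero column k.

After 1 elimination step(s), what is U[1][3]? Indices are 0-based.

[col 0] pivot 4
  R1 -= 1*R0 → (0, -2, -3, -1)  (L[1][0] := 1)
  R2 -= -2*R0 → (0, -6, -12, -6)  (L[2][0] := -2)
  R3 -= -2*R0 → (0, -6, 0, 10)  (L[3][0] := -2)

U[1][3] = -1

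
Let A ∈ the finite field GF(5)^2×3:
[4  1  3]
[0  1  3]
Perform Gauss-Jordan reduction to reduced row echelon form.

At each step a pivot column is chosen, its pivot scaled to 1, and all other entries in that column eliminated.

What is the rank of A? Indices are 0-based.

[1] R0 /= 4  ⇒  (1, 4, 2)
[2] R1 /= 1  ⇒  (0, 1, 3)
     R0 -= 4·R1  ⇒  (1, 0, 0)

rank = 2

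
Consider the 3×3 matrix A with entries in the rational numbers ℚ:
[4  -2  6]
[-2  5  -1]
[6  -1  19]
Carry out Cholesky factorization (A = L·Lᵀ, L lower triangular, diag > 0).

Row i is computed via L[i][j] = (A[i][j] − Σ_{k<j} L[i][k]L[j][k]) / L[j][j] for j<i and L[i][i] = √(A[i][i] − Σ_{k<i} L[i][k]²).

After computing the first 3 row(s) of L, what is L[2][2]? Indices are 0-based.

Step 1: L[0][0] = √(4) = 2.
  L[1][0] = (-2) / L[0][0] = -1.
Step 2: L[1][1] = √(4) = 2.
  L[2][0] = (6) / L[0][0] = 3.
  L[2][1] = (2) / L[1][1] = 1.
Step 3: L[2][2] = √(9) = 3.

L[2][2] = 3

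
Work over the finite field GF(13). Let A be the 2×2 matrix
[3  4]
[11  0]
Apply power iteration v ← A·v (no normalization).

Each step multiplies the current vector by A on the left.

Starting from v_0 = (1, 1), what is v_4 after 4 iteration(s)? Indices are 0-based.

v_4 = (1, 8)

v_0 = (1, 1).
v_1 = A·v_0 = (7, 11).
v_2 = A·v_1 = (0, 12).
v_3 = A·v_2 = (9, 0).
v_4 = A·v_3 = (1, 8).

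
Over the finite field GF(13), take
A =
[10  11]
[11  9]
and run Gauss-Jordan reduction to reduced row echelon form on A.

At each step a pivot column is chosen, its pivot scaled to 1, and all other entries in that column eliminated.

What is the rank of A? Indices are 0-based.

rank = 2

[1] R0 /= 10  ⇒  (1, 5)
     R1 -= 11·R0  ⇒  (0, 6)
[2] R1 /= 6  ⇒  (0, 1)
     R0 -= 5·R1  ⇒  (1, 0)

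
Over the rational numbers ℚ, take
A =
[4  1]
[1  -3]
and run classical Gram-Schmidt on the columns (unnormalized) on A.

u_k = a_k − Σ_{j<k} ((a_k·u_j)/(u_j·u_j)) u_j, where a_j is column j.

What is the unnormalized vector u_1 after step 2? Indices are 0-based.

Step 1: u_0 = a_0 = (4, 1).
Step 2: u_1 = a_1 − (1/17)·u_0 = (13/17, -52/17).

u_1 = (13/17, -52/17)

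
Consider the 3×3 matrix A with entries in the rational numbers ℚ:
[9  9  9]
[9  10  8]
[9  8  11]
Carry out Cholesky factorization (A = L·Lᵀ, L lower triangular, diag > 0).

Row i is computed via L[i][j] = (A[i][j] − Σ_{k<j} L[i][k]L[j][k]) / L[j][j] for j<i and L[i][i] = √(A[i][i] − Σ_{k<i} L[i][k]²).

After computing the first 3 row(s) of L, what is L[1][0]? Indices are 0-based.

Step 1: L[0][0] = √(9) = 3.
  L[1][0] = (9) / L[0][0] = 3.
Step 2: L[1][1] = √(1) = 1.
  L[2][0] = (9) / L[0][0] = 3.
  L[2][1] = (-1) / L[1][1] = -1.
Step 3: L[2][2] = √(1) = 1.

L[1][0] = 3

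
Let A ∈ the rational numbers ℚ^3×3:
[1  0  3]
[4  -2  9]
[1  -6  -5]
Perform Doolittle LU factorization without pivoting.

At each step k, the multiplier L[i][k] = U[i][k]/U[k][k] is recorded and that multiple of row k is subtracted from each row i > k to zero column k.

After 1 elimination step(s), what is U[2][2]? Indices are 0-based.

U[2][2] = -8

[col 0] pivot 1
  R1 -= 4*R0 → (0, -2, -3)  (L[1][0] := 4)
  R2 -= 1*R0 → (0, -6, -8)  (L[2][0] := 1)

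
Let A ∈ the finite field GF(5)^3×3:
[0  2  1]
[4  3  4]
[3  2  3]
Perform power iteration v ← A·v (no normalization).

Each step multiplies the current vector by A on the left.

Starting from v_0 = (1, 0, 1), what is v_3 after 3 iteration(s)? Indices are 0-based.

v_0 = (1, 0, 1).
v_1 = A·v_0 = (1, 3, 1).
v_2 = A·v_1 = (2, 2, 2).
v_3 = A·v_2 = (1, 2, 1).

v_3 = (1, 2, 1)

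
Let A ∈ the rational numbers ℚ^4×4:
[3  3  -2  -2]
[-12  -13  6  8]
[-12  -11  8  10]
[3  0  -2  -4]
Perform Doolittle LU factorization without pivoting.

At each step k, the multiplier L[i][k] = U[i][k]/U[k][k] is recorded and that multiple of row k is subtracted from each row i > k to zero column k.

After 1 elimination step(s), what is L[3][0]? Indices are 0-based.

Step 1: pivot at (0,0) is 3.
  row1 ← row1 − (-4)·row0  ⇒  L[1][0]=-4, U row1=(0, -1, -2, 0)
  row2 ← row2 − (-4)·row0  ⇒  L[2][0]=-4, U row2=(0, 1, 0, 2)
  row3 ← row3 − (1)·row0  ⇒  L[3][0]=1, U row3=(0, -3, 0, -2)

L[3][0] = 1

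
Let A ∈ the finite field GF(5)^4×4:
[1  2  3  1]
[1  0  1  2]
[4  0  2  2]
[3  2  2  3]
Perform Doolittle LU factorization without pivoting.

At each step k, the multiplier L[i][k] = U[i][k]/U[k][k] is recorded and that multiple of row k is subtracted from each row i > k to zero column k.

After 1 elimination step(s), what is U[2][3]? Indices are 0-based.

U[2][3] = 3

[col 0] pivot 1
  R1 -= 1*R0 → (0, 3, 3, 1)  (L[1][0] := 1)
  R2 -= 4*R0 → (0, 2, 0, 3)  (L[2][0] := 4)
  R3 -= 3*R0 → (0, 1, 3, 0)  (L[3][0] := 3)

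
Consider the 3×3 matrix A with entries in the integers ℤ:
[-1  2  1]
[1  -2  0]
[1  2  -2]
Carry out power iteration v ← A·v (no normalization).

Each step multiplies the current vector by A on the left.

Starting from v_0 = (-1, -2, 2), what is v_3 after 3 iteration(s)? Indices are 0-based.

v_3 = (11, 12, -62)

v_0 = (-1, -2, 2).
v_1 = A·v_0 = (-1, 3, -9).
v_2 = A·v_1 = (-2, -7, 23).
v_3 = A·v_2 = (11, 12, -62).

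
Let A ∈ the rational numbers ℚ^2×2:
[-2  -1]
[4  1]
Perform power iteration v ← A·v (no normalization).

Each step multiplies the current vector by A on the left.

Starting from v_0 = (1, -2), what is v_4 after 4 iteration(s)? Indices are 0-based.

v_0 = (1, -2).
v_1 = A·v_0 = (0, 2).
v_2 = A·v_1 = (-2, 2).
v_3 = A·v_2 = (2, -6).
v_4 = A·v_3 = (2, 2).

v_4 = (2, 2)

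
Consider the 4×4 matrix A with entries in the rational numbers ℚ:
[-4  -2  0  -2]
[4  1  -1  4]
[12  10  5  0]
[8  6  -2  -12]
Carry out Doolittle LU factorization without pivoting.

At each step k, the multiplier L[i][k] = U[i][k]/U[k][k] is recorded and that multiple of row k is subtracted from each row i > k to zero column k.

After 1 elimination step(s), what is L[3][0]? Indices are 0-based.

Step 1: pivot at (0,0) is -4.
  row1 ← row1 − (-1)·row0  ⇒  L[1][0]=-1, U row1=(0, -1, -1, 2)
  row2 ← row2 − (-3)·row0  ⇒  L[2][0]=-3, U row2=(0, 4, 5, -6)
  row3 ← row3 − (-2)·row0  ⇒  L[3][0]=-2, U row3=(0, 2, -2, -16)

L[3][0] = -2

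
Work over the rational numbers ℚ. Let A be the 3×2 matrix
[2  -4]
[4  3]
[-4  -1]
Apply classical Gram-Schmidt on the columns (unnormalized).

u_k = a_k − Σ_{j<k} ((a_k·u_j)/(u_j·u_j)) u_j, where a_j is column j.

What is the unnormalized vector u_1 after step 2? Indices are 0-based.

Step 1: u_0 = a_0 = (2, 4, -4).
Step 2: u_1 = a_1 − (2/9)·u_0 = (-40/9, 19/9, -1/9).

u_1 = (-40/9, 19/9, -1/9)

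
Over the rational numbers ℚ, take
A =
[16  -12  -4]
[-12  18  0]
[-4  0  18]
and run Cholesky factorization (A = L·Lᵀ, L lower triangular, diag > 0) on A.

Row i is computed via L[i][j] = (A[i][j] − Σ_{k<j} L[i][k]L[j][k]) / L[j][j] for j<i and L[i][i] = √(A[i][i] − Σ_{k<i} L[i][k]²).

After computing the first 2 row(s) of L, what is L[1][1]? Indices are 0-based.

Step 1: L[0][0] = √(16) = 4.
  L[1][0] = (-12) / L[0][0] = -3.
Step 2: L[1][1] = √(9) = 3.

L[1][1] = 3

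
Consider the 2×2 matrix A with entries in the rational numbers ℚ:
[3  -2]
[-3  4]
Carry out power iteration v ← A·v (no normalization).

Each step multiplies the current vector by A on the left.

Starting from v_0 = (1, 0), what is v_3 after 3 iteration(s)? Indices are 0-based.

v_0 = (1, 0).
v_1 = A·v_0 = (3, -3).
v_2 = A·v_1 = (15, -21).
v_3 = A·v_2 = (87, -129).

v_3 = (87, -129)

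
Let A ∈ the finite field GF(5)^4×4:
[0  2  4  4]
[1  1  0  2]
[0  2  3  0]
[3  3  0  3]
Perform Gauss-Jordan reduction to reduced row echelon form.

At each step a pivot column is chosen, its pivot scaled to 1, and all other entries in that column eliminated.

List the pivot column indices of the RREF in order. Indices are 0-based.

pivot columns: 0, 1, 2, 3

[1] R0 <-> R1
[1] R0 /= 1  ⇒  (1, 1, 0, 2)
     R3 -= 3·R0  ⇒  (0, 0, 0, 2)
[2] R1 /= 2  ⇒  (0, 1, 2, 2)
     R0 -= 1·R1  ⇒  (1, 0, 3, 0)
     R2 -= 2·R1  ⇒  (0, 0, 4, 1)
[3] R2 /= 4  ⇒  (0, 0, 1, 4)
     R0 -= 3·R2  ⇒  (1, 0, 0, 3)
     R1 -= 2·R2  ⇒  (0, 1, 0, 4)
[4] R3 /= 2  ⇒  (0, 0, 0, 1)
     R0 -= 3·R3  ⇒  (1, 0, 0, 0)
     R1 -= 4·R3  ⇒  (0, 1, 0, 0)
     R2 -= 4·R3  ⇒  (0, 0, 1, 0)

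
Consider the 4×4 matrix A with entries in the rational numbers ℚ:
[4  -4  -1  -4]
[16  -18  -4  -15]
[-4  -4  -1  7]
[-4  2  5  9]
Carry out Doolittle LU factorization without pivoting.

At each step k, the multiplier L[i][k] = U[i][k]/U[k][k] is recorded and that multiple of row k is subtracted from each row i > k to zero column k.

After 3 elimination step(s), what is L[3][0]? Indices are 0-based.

L[3][0] = -1

[col 0] pivot 4
  R1 -= 4*R0 → (0, -2, 0, 1)  (L[1][0] := 4)
  R2 -= -1*R0 → (0, -8, -2, 3)  (L[2][0] := -1)
  R3 -= -1*R0 → (0, -2, 4, 5)  (L[3][0] := -1)
[col 1] pivot -2
  R2 -= 4*R1 → (0, 0, -2, -1)  (L[2][1] := 4)
  R3 -= 1*R1 → (0, 0, 4, 4)  (L[3][1] := 1)
[col 2] pivot -2
  R3 -= -2*R2 → (0, 0, 0, 2)  (L[3][2] := -2)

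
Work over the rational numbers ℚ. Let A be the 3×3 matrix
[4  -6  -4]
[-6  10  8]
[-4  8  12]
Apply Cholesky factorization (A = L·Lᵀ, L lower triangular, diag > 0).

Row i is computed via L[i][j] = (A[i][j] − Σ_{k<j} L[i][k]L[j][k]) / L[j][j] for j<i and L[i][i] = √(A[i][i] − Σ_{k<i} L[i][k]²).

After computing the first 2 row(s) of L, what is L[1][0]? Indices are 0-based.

Step 1: L[0][0] = √(4) = 2.
  L[1][0] = (-6) / L[0][0] = -3.
Step 2: L[1][1] = √(1) = 1.

L[1][0] = -3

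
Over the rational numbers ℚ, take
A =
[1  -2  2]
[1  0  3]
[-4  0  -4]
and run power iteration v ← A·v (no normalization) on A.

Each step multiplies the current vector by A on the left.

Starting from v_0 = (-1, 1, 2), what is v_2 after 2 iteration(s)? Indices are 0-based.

v_0 = (-1, 1, 2).
v_1 = A·v_0 = (1, 5, -4).
v_2 = A·v_1 = (-17, -11, 12).

v_2 = (-17, -11, 12)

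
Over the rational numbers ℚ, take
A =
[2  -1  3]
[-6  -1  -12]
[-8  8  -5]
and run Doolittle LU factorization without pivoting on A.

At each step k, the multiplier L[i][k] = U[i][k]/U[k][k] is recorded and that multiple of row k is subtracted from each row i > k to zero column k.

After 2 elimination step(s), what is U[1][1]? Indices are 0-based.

U[1][1] = -4

k=0: U[0][0]=2
  eliminate (1,0): mult=-3, new row 1: (0, -4, -3); set L[1][0]=-3
  eliminate (2,0): mult=-4, new row 2: (0, 4, 7); set L[2][0]=-4
k=1: U[1][1]=-4
  eliminate (2,1): mult=-1, new row 2: (0, 0, 4); set L[2][1]=-1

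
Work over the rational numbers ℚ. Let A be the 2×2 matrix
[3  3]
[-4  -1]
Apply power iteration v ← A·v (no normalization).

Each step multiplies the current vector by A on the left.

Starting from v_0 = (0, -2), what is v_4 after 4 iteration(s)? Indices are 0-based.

v_4 = (168, -146)

v_0 = (0, -2).
v_1 = A·v_0 = (-6, 2).
v_2 = A·v_1 = (-12, 22).
v_3 = A·v_2 = (30, 26).
v_4 = A·v_3 = (168, -146).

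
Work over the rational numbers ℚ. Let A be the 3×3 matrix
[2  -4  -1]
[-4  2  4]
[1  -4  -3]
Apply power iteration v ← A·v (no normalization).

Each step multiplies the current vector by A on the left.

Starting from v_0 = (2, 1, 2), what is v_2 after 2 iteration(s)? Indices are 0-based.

v_0 = (2, 1, 2).
v_1 = A·v_0 = (-2, 2, -8).
v_2 = A·v_1 = (-4, -20, 14).

v_2 = (-4, -20, 14)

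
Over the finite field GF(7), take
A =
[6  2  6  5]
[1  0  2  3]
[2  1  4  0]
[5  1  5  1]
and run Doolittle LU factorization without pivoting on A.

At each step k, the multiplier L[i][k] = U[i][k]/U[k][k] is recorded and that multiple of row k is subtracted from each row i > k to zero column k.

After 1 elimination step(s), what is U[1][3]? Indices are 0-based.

U[1][3] = 1

Step 1: pivot at (0,0) is 6.
  row1 ← row1 − (6)·row0  ⇒  L[1][0]=6, U row1=(0, 2, 1, 1)
  row2 ← row2 − (5)·row0  ⇒  L[2][0]=5, U row2=(0, 5, 2, 3)
  row3 ← row3 − (2)·row0  ⇒  L[3][0]=2, U row3=(0, 4, 0, 5)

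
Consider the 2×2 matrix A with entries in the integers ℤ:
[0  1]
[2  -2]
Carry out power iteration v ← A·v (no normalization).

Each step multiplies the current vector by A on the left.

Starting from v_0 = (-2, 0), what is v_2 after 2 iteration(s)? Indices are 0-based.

v_2 = (-4, 8)

v_0 = (-2, 0).
v_1 = A·v_0 = (0, -4).
v_2 = A·v_1 = (-4, 8).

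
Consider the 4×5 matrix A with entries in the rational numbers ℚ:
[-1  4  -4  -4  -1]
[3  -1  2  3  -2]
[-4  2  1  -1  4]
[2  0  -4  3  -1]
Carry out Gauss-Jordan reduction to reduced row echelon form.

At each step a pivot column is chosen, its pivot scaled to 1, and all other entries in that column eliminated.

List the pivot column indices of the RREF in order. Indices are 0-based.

step 1: normalize row 0 (÷-1) = (1, -4, 4, 4, 1)
  row 1: subtract 3×row0 = (0, 11, -10, -9, -5)
  row 2: subtract -4×row0 = (0, -14, 17, 15, 8)
  row 3: subtract 2×row0 = (0, 8, -12, -5, -3)
step 2: normalize row 1 (÷11) = (0, 1, -10/11, -9/11, -5/11)
  row 0: subtract -4×row1 = (1, 0, 4/11, 8/11, -9/11)
  row 2: subtract -14×row1 = (0, 0, 47/11, 39/11, 18/11)
  row 3: subtract 8×row1 = (0, 0, -52/11, 17/11, 7/11)
step 3: normalize row 2 (÷47/11) = (0, 0, 1, 39/47, 18/47)
  row 0: subtract 4/11×row2 = (1, 0, 0, 20/47, -45/47)
  row 1: subtract -10/11×row2 = (0, 1, 0, -3/47, -5/47)
  row 3: subtract -52/11×row2 = (0, 0, 0, 257/47, 115/47)
step 4: normalize row 3 (÷257/47) = (0, 0, 0, 1, 115/257)
  row 0: subtract 20/47×row3 = (1, 0, 0, 0, -295/257)
  row 1: subtract -3/47×row3 = (0, 1, 0, 0, -20/257)
  row 2: subtract 39/47×row3 = (0, 0, 1, 0, 3/257)

pivot columns: 0, 1, 2, 3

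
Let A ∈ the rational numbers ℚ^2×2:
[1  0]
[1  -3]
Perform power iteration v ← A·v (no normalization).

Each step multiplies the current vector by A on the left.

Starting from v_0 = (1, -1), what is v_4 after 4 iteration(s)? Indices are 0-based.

v_0 = (1, -1).
v_1 = A·v_0 = (1, 4).
v_2 = A·v_1 = (1, -11).
v_3 = A·v_2 = (1, 34).
v_4 = A·v_3 = (1, -101).

v_4 = (1, -101)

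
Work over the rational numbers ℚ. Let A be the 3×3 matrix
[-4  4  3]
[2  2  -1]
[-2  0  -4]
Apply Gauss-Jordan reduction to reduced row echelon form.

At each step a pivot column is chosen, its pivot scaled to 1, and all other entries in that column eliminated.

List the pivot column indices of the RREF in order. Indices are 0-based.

pivot columns: 0, 1, 2

[1] R0 /= -4  ⇒  (1, -1, -3/4)
     R1 -= 2·R0  ⇒  (0, 4, 1/2)
     R2 -= -2·R0  ⇒  (0, -2, -11/2)
[2] R1 /= 4  ⇒  (0, 1, 1/8)
     R0 -= -1·R1  ⇒  (1, 0, -5/8)
     R2 -= -2·R1  ⇒  (0, 0, -21/4)
[3] R2 /= -21/4  ⇒  (0, 0, 1)
     R0 -= -5/8·R2  ⇒  (1, 0, 0)
     R1 -= 1/8·R2  ⇒  (0, 1, 0)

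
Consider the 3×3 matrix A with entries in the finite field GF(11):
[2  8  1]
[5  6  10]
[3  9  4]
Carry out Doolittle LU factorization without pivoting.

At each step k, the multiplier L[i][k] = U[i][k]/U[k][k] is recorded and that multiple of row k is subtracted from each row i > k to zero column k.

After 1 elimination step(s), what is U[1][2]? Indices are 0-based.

U[1][2] = 2

k=0: U[0][0]=2
  eliminate (1,0): mult=8, new row 1: (0, 8, 2); set L[1][0]=8
  eliminate (2,0): mult=7, new row 2: (0, 8, 8); set L[2][0]=7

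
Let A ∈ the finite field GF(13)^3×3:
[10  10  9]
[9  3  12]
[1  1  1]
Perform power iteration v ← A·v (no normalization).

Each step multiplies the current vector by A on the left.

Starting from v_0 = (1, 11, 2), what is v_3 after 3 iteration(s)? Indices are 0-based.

v_0 = (1, 11, 2).
v_1 = A·v_0 = (8, 1, 1).
v_2 = A·v_1 = (8, 9, 10).
v_3 = A·v_2 = (0, 11, 1).

v_3 = (0, 11, 1)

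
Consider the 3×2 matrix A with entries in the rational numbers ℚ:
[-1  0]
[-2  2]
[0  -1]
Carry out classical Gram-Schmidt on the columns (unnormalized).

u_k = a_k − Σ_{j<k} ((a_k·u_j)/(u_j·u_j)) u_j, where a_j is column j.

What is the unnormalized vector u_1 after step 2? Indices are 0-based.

Step 1: u_0 = a_0 = (-1, -2, 0).
Step 2: u_1 = a_1 − (-4/5)·u_0 = (-4/5, 2/5, -1).

u_1 = (-4/5, 2/5, -1)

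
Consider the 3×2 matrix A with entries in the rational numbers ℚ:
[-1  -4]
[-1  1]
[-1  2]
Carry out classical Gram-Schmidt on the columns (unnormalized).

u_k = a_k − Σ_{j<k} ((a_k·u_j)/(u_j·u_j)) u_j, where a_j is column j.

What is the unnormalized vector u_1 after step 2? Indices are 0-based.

u_1 = (-11/3, 4/3, 7/3)

Step 1: u_0 = a_0 = (-1, -1, -1).
Step 2: u_1 = a_1 − (1/3)·u_0 = (-11/3, 4/3, 7/3).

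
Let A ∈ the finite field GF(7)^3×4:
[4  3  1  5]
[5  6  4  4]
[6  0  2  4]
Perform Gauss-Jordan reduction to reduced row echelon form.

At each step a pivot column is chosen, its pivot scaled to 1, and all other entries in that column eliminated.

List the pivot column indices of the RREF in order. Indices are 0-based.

step 1: normalize row 0 (÷4) = (1, 6, 2, 3)
  row 1: subtract 5×row0 = (0, 4, 1, 3)
  row 2: subtract 6×row0 = (0, 6, 4, 0)
step 2: normalize row 1 (÷4) = (0, 1, 2, 6)
  row 0: subtract 6×row1 = (1, 0, 4, 2)
  row 2: subtract 6×row1 = (0, 0, 6, 6)
step 3: normalize row 2 (÷6) = (0, 0, 1, 1)
  row 0: subtract 4×row2 = (1, 0, 0, 5)
  row 1: subtract 2×row2 = (0, 1, 0, 4)

pivot columns: 0, 1, 2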